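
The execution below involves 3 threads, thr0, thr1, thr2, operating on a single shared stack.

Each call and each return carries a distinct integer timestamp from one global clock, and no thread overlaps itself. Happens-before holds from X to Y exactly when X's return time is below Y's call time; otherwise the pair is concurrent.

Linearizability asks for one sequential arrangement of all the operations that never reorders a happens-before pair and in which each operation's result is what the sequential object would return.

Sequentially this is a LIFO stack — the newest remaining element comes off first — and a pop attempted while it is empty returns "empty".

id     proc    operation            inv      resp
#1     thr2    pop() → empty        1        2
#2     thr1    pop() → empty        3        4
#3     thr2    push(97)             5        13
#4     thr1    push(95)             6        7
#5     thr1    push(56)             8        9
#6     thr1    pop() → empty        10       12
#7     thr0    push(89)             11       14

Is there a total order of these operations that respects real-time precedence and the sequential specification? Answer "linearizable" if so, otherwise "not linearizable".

not linearizable

prefix check: 1..11 passes, 1..12 fails once #6's time-12 response joins
one real-time candidate order over the 5 completed operations — the stack replay rejects it
including or dropping the 2 pending operations (#3, #7) in any combination fails
e.g. #1, #2, #4, #5, #6 (pending dropped): illegal at step 5, since #6 pop() → empty cannot apply there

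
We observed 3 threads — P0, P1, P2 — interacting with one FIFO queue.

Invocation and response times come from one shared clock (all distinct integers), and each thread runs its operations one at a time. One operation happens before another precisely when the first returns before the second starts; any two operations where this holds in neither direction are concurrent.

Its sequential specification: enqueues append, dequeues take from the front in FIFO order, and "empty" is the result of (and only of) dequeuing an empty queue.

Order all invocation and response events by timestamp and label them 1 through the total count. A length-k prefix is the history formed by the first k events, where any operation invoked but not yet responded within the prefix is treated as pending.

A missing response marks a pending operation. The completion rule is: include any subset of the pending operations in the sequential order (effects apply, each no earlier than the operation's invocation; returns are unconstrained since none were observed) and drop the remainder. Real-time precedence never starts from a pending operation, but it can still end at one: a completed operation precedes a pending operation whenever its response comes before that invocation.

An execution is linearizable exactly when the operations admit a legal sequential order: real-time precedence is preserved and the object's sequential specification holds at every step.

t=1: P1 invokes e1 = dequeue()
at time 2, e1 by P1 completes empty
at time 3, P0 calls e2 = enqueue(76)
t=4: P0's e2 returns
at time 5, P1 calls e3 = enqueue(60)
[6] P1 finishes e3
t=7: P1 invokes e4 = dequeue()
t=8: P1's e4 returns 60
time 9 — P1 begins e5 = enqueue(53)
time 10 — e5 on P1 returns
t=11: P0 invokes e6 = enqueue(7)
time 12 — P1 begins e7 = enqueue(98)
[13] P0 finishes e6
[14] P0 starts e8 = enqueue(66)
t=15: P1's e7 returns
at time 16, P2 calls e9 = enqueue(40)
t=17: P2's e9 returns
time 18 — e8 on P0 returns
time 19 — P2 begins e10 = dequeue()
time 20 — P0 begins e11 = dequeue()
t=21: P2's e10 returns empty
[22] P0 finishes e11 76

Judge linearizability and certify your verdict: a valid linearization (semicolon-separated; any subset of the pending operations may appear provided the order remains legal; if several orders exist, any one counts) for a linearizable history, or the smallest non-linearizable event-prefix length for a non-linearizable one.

not linearizable — minimal violating prefix: 8 events

the violation lands at event 8, e4's response at time 8: events 1..7 linearize, events 1..8 do not
exactly one order of the 4 completed ops respects real time; the FIFO queue replay fails
for example e1, e2, e3, e4 fails at step 4: e4 dequeue() → 60 is not legal there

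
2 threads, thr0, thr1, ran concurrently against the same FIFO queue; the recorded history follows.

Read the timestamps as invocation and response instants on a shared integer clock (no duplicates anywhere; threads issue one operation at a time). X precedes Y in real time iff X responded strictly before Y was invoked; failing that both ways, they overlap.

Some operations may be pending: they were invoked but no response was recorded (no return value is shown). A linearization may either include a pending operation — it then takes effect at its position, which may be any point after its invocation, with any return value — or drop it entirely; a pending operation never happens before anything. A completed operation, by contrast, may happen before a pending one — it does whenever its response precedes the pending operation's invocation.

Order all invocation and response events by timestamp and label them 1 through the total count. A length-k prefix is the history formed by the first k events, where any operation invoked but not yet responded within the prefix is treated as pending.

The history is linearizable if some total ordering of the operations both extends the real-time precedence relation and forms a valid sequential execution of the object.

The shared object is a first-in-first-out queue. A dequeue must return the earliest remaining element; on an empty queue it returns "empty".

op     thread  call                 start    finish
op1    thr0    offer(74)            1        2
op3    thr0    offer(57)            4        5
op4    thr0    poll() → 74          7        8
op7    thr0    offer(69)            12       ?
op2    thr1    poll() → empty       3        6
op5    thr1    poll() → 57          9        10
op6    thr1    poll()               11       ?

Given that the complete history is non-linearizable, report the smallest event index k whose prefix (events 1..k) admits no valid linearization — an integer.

events 1..5 are still linearizable — one witness is op1, op2, op3:
step 1: op1 offer(74) — queue <74>
step 2: op2 poll() (pending, included) — queue <>
step 3: op3 offer(57) — queue <57>
with event 6 included (op2 responding at time 6), all real-time-consistent orders fail
e.g. op1, op2, op3: illegal at step 2, since op2 poll() → empty cannot apply there
e.g. op1, op3, op2: illegal at step 3, since op2 poll() → empty cannot apply there

6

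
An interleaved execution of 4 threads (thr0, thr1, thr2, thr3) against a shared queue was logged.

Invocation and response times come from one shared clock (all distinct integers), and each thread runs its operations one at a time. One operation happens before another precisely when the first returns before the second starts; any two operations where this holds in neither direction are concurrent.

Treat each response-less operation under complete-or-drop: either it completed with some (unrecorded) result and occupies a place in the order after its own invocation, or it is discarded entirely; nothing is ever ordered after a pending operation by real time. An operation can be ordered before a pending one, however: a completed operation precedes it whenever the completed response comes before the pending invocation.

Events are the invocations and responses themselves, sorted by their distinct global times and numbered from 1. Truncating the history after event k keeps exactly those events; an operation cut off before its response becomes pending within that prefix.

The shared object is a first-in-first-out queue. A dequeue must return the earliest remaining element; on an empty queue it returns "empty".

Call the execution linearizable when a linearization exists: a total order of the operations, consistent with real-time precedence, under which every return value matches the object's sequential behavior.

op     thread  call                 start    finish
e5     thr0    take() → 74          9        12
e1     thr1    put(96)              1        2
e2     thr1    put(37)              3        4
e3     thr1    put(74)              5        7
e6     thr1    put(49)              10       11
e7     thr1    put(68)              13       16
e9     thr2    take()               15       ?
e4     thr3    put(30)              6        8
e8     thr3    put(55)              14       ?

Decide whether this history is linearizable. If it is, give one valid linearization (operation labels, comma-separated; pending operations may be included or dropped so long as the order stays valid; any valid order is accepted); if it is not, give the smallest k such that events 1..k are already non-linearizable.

not linearizable — minimal violating prefix: 12 events

through event 11 a valid linearization exists; event 12 (e5 responding at time 12) ends that
checked exhaustively: 4 real-time-consistent orders of 6 completed operations, zero legal queue replays
take e1, e2, e3, e4, e5, e6: step 5 already fails, because e5 take() → 74 cannot occur there
take e1, e2, e3, e4, e6, e5: step 6 already fails, because e5 take() → 74 cannot occur there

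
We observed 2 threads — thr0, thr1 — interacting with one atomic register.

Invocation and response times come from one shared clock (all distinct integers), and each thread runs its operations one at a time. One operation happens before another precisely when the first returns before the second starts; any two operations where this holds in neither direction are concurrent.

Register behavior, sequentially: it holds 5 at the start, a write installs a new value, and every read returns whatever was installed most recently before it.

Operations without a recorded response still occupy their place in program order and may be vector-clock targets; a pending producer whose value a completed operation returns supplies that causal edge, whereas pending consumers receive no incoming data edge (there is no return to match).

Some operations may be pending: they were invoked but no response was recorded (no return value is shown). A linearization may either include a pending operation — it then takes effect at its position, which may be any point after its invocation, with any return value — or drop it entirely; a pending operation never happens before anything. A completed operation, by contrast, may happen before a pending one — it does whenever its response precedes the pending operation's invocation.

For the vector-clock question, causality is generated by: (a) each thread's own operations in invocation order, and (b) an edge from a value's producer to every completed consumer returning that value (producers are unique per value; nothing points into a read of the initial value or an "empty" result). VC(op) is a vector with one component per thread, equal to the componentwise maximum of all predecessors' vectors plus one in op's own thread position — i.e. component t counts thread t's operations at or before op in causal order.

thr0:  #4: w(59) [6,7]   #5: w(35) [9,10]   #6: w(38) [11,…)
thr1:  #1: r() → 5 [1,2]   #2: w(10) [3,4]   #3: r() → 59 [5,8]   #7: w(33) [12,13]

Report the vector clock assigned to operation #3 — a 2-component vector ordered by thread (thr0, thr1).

(1, 3)

root op #1, invoked 1: fresh clock plus thr1's own tick → (0, 1)
root op #4, invoked 6: fresh clock plus thr0's own tick → (1, 0)
#2 (invocation 3): componentwise max over VC(#1)=(0, 1), +1 at thr1, giving (0, 2)
#5 (invocation 9): componentwise max over VC(#4)=(1, 0), +1 at thr0, giving (2, 0)
#6 (invocation 11): componentwise max over VC(#5)=(2, 0), +1 at thr0, giving (3, 0)
#3 (invocation 5): componentwise max over VC(#2)=(0, 2), VC(#4)=(1, 0), +1 at thr1, giving (1, 3)
#7 (invocation 12): componentwise max over VC(#3)=(1, 3), +1 at thr1, giving (1, 4)
target: VC(#3) = (1, 3)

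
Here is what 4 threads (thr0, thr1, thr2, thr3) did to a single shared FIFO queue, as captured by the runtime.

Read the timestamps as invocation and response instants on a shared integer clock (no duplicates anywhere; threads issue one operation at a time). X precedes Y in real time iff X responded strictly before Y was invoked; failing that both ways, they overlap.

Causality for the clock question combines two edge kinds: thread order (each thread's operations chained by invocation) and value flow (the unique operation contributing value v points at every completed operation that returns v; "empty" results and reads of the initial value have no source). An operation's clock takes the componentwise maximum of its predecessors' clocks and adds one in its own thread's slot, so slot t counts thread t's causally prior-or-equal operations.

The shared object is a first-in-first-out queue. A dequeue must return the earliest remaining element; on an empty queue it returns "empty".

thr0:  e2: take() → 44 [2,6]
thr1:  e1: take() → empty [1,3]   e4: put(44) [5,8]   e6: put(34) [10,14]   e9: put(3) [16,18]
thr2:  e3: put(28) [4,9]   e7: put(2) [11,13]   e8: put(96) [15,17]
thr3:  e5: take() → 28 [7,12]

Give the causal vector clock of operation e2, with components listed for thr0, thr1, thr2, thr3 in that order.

(1, 2, 0, 0)

root op e3, invoked 4: fresh clock plus thr2's own tick → (0, 0, 1, 0)
root op e1, invoked 1: fresh clock plus thr1's own tick → (0, 1, 0, 0)
VC(e5, invoked at 7): max of VC(e3)=(0, 0, 1, 0), then +1 on thread thr3 → (0, 0, 1, 1)
VC(e7, invoked at 11): max of VC(e3)=(0, 0, 1, 0), then +1 on thread thr2 → (0, 0, 2, 0)
VC(e4, invoked at 5): max of VC(e1)=(0, 1, 0, 0), then +1 on thread thr1 → (0, 2, 0, 0)
VC(e8, invoked at 15): max of VC(e7)=(0, 0, 2, 0), then +1 on thread thr2 → (0, 0, 3, 0)
VC(e6, invoked at 10): max of VC(e4)=(0, 2, 0, 0), then +1 on thread thr1 → (0, 3, 0, 0)
VC(e2, invoked at 2): max of VC(e4)=(0, 2, 0, 0), then +1 on thread thr0 → (1, 2, 0, 0)
VC(e9, invoked at 16): max of VC(e6)=(0, 3, 0, 0), then +1 on thread thr1 → (0, 4, 0, 0)
target: VC(e2) = (1, 2, 0, 0)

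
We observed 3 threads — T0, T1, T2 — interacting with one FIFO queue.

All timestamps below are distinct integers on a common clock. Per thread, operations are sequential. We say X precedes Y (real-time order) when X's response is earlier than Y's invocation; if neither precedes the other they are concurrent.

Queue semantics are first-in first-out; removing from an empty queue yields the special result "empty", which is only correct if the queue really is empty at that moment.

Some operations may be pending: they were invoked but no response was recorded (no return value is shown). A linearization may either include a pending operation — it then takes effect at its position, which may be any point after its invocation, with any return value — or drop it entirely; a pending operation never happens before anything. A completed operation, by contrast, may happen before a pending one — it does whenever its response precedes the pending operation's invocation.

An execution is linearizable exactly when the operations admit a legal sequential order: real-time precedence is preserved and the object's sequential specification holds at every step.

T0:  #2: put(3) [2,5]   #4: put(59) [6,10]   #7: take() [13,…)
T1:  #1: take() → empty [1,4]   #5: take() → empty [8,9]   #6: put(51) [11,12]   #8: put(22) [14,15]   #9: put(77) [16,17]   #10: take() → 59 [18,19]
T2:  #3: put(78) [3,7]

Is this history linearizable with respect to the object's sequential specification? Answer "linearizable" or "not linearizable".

not linearizable

already the first 9 events (up to #5's response at time 9) admit no linearization; the first 8 still do
no legal order exists: 6 real-time-consistent candidates over 4 completed FIFO queue operations, all rejected
every completion of the 1 pending operation (#4) was checked; none linearizes
sample order #1, #2, #3, #5 (pending dropped) stalls at step 4 — #5 take() → empty has no legal effect
sample order #1, #3, #2, #5 (pending dropped) stalls at step 4 — #5 take() → empty has no legal effect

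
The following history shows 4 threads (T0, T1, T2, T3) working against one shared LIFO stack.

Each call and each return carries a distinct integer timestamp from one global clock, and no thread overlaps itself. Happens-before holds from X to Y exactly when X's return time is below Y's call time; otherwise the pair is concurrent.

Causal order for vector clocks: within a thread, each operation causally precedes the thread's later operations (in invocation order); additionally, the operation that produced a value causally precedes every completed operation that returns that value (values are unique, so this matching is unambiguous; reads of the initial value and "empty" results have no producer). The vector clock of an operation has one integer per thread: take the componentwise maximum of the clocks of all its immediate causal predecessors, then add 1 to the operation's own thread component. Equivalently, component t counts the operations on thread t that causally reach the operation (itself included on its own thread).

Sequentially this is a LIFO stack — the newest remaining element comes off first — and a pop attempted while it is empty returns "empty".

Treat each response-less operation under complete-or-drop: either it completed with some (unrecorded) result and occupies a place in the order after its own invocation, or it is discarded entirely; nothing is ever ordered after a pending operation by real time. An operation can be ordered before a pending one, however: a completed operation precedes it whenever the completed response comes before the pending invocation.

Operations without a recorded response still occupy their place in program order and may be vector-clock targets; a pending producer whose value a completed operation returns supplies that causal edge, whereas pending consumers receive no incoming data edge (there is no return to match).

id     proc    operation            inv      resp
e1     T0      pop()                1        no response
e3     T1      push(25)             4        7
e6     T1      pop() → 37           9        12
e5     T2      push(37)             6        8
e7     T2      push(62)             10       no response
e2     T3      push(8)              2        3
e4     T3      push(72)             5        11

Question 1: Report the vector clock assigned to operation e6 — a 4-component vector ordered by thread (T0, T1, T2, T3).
(0, 2, 1, 0)

invoked at 2, e2 has no predecessors; its own T3 bump gives (0, 0, 0, 1)
invoked at 6, e5 has no predecessors; its own T2 bump gives (0, 0, 1, 0)
invoked at 4, e3 has no predecessors; its own T1 bump gives (0, 1, 0, 0)
invoked at 1, e1 has no predecessors; its own T0 bump gives (1, 0, 0, 0)
e4, invoked 5, takes VC(e2)=(0, 0, 0, 1) under max, adds 1 for T3 → (0, 0, 0, 2)
e7, invoked 10, takes VC(e5)=(0, 0, 1, 0) under max, adds 1 for T2 → (0, 0, 2, 0)
e6, invoked 9, takes VC(e3)=(0, 1, 0, 0), VC(e5)=(0, 0, 1, 0) under max, adds 1 for T1 → (0, 2, 1, 0)
target: VC(e6) = (0, 2, 1, 0)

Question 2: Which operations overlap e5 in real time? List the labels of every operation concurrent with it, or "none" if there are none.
e1, e3, e4

e5 runs from 6 to 8; window-overlapping ops are concurrent
e1 [1,…): concurrent
e2 [2,3]: before
e3 [4,7]: concurrent
e4 [5,11]: concurrent
e6 [9,12]: after
e7 [10,…): after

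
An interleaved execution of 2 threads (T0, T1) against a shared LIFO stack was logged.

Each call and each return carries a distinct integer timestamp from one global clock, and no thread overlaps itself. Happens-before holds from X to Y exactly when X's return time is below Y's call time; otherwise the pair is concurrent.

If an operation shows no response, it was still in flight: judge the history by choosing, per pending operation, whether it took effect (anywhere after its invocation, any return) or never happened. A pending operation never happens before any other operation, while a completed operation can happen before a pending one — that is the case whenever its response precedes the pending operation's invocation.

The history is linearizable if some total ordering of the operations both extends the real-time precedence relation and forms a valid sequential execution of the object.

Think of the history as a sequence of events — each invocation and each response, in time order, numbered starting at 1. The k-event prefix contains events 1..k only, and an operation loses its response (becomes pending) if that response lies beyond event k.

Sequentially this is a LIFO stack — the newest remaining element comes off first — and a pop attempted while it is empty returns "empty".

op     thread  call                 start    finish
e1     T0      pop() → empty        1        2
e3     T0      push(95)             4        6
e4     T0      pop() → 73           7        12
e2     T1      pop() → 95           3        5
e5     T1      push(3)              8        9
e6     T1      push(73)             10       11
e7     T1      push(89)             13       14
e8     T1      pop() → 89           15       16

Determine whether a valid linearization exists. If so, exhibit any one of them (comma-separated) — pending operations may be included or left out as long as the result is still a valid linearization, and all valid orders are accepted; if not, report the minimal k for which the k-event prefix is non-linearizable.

linearizable — witness: e1, e3, e2, e5, e6, e4, e7, e8

1. e1 pop() → empty, leaving stack <>
2. e3 push(95), leaving stack <95>
3. e2 pop() → 95, leaving stack <>
4. e5 push(3), leaving stack <3>
5. e6 push(73), leaving stack <3,73>
6. e4 pop() → 73, leaving stack <3>
7. e7 push(89), leaving stack <3,89>
8. e8 pop() → 89, leaving stack <3>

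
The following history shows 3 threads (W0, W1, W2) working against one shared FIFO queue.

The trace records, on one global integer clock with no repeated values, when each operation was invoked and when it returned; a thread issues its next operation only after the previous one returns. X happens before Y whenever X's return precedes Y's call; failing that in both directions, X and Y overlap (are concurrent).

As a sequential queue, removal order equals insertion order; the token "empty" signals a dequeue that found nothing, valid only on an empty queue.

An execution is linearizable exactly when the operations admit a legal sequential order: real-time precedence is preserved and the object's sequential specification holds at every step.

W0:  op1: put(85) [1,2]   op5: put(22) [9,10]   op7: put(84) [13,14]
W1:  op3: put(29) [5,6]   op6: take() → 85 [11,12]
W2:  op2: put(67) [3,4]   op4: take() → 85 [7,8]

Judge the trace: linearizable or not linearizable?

not linearizable

already the first 12 events (up to op6's response at time 12) admit no linearization; the first 11 still do
the sole real-time-consistent order of 6 completed operations fails the FIFO queue replay
for example op1, op2, op3, op4, op5, op6 fails at step 6: op6 take() → 85 is not legal there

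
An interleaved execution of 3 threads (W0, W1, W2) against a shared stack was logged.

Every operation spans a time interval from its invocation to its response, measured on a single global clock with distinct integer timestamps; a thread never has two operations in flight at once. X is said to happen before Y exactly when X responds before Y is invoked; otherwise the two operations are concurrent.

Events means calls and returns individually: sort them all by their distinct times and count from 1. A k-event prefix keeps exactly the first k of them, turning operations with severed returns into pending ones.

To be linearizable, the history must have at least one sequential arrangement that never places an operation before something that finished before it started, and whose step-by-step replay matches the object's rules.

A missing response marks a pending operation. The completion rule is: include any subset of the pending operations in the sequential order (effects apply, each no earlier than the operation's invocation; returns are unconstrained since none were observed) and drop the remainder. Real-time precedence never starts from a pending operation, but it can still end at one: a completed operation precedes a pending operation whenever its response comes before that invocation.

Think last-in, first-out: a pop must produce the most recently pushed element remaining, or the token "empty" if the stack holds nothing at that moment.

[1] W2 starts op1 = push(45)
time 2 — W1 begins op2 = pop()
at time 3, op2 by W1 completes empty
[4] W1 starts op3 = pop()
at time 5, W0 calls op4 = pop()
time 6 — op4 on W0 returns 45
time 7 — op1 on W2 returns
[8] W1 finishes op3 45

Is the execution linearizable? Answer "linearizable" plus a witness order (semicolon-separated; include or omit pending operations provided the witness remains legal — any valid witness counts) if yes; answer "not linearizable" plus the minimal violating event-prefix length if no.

not linearizable — minimal violating prefix: 8 events

prefix check: 1..7 passes, 1..8 fails once op3's time-8 response joins
real-time-consistent orders of the 4 completed operations: 8 — all fail the stack replay
one such order, op1, op2, op3, op4, breaks at step 2 where op2 pop() → empty is illegal
one such order, op1, op2, op4, op3, breaks at step 2 where op2 pop() → empty is illegal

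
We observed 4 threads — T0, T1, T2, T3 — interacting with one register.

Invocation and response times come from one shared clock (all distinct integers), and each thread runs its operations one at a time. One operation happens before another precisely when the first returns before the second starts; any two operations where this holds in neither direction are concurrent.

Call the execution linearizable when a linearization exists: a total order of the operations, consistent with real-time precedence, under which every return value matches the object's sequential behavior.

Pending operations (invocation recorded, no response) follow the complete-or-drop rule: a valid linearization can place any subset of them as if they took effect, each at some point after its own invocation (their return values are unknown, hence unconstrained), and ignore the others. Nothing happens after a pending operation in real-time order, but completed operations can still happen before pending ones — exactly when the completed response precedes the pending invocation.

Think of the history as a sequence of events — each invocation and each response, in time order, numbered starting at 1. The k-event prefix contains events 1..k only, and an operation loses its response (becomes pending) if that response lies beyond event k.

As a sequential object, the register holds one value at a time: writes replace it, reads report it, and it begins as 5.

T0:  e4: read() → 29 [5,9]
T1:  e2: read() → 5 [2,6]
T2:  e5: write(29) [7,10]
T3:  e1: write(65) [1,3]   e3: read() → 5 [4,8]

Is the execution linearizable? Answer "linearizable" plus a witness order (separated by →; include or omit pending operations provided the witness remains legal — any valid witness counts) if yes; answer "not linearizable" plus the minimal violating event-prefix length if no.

not linearizable — minimal violating prefix: 8 events

prefix check: 1..7 passes, 1..8 fails once e3's time-8 response joins
3 completed operations, 3 real-time-consistent orders — every register replay fails
include/drop combinations of the 2 pending operations (e4, e5) were all tried; none helps
take e1, e2, e3 (pending dropped): step 2 already fails, because e2 read() → 5 cannot occur there
take e1, e3, e2 (pending dropped): step 2 already fails, because e3 read() → 5 cannot occur there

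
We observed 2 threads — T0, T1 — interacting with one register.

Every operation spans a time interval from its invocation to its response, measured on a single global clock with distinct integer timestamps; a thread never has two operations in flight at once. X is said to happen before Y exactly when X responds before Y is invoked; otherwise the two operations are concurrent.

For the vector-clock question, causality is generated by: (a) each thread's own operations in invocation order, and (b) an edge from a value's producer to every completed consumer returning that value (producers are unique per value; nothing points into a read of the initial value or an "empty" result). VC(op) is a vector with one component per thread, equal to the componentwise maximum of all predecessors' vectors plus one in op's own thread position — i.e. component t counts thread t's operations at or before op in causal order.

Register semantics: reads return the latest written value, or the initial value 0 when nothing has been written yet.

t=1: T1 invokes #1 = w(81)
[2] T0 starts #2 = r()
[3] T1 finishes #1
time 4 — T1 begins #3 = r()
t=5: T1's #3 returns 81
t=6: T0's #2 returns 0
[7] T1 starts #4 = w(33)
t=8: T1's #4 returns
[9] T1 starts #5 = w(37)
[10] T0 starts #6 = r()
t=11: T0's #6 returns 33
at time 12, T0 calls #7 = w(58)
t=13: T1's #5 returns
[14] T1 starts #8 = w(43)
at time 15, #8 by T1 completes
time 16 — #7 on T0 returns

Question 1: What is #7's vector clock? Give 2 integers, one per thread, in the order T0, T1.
(3, 3)

no predecessors for #1 (invoked 1): T1 increments from zero → (0, 1)
no predecessors for #2 (invoked 2): T0 increments from zero → (1, 0)
VC(#3, invoked at 4): max of VC(#1)=(0, 1), then +1 on thread T1 → (0, 2)
VC(#4, invoked at 7): max of VC(#3)=(0, 2), then +1 on thread T1 → (0, 3)
VC(#5, invoked at 9): max of VC(#4)=(0, 3), then +1 on thread T1 → (0, 4)
VC(#8, invoked at 14): max of VC(#5)=(0, 4), then +1 on thread T1 → (0, 5)
VC(#6, invoked at 10): max of VC(#2)=(1, 0), VC(#4)=(0, 3), then +1 on thread T0 → (2, 3)
VC(#7, invoked at 12): max of VC(#6)=(2, 3), then +1 on thread T0 → (3, 3)
target: VC(#7) = (3, 3)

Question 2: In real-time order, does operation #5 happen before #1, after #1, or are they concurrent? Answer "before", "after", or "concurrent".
after

#5 spans [9,13], #1 spans [1,3]
resp(#1)=3 < inv(#5)=9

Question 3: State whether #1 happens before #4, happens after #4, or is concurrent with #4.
before

#1 spans [1,3], #4 spans [7,8]
resp(#1)=3 < inv(#4)=7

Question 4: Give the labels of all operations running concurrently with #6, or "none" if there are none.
#5

#6 spans [10,11]: anything still running between times 10 and 11 counts as concurrent
#1 [1,3]: before
#2 [2,6]: before
#3 [4,5]: before
#4 [7,8]: before
#5 [9,13]: concurrent
#7 [12,16]: after
#8 [14,15]: after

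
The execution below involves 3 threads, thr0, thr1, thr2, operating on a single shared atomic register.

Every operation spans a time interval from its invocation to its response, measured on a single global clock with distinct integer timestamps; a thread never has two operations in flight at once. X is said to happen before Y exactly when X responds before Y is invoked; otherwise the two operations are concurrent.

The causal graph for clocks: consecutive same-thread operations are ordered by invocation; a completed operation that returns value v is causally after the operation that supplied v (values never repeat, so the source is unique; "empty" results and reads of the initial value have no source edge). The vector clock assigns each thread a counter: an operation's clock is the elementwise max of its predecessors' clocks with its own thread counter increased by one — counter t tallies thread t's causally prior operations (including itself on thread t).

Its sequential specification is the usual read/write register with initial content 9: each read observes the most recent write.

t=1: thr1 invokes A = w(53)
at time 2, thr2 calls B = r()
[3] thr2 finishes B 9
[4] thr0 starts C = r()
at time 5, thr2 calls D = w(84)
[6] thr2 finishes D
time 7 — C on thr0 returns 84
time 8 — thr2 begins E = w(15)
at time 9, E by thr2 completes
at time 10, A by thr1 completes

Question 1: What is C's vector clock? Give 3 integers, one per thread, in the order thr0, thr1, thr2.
Answer: (1, 0, 2)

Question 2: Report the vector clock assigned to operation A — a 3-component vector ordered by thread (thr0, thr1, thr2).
Answer: (0, 1, 0)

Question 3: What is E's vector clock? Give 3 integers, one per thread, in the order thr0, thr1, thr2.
Answer: (0, 0, 3)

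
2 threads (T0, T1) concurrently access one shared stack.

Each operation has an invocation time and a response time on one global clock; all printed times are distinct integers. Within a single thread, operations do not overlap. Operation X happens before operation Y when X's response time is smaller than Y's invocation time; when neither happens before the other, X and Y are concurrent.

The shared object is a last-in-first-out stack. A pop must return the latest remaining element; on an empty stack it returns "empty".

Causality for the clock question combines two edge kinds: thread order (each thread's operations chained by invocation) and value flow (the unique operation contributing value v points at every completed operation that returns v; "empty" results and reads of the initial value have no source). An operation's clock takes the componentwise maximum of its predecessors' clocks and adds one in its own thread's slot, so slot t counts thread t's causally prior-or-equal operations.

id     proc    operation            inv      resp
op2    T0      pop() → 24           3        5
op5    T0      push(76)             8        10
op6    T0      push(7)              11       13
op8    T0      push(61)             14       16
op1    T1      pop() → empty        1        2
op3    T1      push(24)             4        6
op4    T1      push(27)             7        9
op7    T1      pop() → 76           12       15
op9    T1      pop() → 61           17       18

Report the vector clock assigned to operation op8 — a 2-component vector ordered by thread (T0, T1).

(4, 2)

root op op1, invoked 1: fresh clock plus T1's own tick → (0, 1)
invoked at 4, op3 merges VC(op1)=(0, 1) and bumps T1's slot → (0, 2)
invoked at 7, op4 merges VC(op3)=(0, 2) and bumps T1's slot → (0, 3)
invoked at 3, op2 merges VC(op3)=(0, 2) and bumps T0's slot → (1, 2)
invoked at 8, op5 merges VC(op2)=(1, 2) and bumps T0's slot → (2, 2)
invoked at 11, op6 merges VC(op5)=(2, 2) and bumps T0's slot → (3, 2)
invoked at 12, op7 merges VC(op4)=(0, 3), VC(op5)=(2, 2) and bumps T1's slot → (2, 4)
invoked at 14, op8 merges VC(op6)=(3, 2) and bumps T0's slot → (4, 2)
invoked at 17, op9 merges VC(op7)=(2, 4), VC(op8)=(4, 2) and bumps T1's slot → (4, 5)
target: VC(op8) = (4, 2)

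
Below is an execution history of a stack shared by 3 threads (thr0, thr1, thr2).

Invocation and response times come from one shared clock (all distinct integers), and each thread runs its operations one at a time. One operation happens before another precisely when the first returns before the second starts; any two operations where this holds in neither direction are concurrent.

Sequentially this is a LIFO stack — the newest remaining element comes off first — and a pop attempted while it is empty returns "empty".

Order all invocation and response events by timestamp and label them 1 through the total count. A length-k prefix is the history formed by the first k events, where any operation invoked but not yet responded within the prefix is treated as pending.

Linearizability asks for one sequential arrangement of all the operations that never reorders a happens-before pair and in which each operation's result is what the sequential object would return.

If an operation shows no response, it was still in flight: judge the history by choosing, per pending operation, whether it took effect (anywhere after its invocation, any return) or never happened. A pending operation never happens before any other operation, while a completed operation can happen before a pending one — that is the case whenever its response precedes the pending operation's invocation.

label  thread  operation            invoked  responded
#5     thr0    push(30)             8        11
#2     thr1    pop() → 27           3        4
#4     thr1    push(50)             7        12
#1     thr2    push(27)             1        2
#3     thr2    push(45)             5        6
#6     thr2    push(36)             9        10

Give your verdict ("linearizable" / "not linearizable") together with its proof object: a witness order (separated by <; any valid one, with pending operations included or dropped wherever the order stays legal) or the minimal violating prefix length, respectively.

linearizable — witness: #1 < #2 < #3 < #4 < #5 < #6

1. #1 push(27), leaving stack <27>
2. #2 pop() → 27, leaving stack <>
3. #3 push(45), leaving stack <45>
4. #4 push(50), leaving stack <45,50>
5. #5 push(30), leaving stack <45,50,30>
6. #6 push(36), leaving stack <45,50,30,36>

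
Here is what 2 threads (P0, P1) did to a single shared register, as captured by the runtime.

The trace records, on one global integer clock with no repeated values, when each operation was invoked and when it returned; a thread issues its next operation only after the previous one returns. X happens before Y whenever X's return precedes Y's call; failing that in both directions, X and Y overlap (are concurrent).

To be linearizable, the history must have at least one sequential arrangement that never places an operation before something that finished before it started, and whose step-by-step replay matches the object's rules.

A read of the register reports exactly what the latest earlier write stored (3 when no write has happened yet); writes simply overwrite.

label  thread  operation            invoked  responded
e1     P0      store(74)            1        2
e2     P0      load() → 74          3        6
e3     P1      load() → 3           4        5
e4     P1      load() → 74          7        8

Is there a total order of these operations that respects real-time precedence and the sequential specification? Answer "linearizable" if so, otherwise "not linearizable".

already the first 5 events (up to e3's response at time 5) admit no linearization; the first 4 still do
the completed operations (2 total) allow one real-time order; the register replay rejects it
no escape via the 1 pending operation (e2): every completion choice fails
take e1, e3 (pending dropped): step 2 already fails, because e3 load() → 3 cannot occur there

not linearizable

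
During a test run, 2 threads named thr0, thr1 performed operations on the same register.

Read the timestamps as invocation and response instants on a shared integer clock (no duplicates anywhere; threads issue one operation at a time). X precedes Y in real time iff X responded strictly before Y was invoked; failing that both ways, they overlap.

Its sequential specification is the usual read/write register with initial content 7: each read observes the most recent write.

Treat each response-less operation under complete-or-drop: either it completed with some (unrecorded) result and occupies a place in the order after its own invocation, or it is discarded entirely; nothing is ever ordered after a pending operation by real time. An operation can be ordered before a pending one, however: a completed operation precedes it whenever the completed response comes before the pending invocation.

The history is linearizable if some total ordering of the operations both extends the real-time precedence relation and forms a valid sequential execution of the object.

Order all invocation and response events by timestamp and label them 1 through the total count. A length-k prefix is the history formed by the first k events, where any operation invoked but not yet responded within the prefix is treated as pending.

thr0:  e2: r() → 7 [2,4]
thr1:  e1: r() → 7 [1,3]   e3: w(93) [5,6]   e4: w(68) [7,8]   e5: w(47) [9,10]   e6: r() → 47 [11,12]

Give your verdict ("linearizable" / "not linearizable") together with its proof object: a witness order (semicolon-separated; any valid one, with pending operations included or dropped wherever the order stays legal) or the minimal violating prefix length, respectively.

linearizable — witness: e1; e2; e3; e4; e5; e6

step 1: e1 r() → 7 — value 7
step 2: e2 r() → 7 — value 7
step 3: e3 w(93) — value 93
step 4: e4 w(68) — value 68
step 5: e5 w(47) — value 47
step 6: e6 r() → 47 — value 47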